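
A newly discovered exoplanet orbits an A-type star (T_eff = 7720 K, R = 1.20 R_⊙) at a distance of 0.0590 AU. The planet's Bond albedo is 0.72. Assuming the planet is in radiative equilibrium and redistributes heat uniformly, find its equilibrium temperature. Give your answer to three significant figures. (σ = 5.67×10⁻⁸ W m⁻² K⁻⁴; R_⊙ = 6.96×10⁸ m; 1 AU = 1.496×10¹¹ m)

T_eq ≈ 1220 K

R_⋆ = 1.20 × 6.96×10⁸ = 8.35×10⁸ m.
d = 0.0590 AU = 8.83×10⁹ m.
L = 4πR_⋆²σT_⋆⁴ = 4π(8.35×10⁸)² × 5.67×10⁻⁸ × (7720)⁴ = 1.77×10²⁷ W.
S = L/(4πd²) = 1.80×10⁶ W m⁻².
Energy balance: absorbed = emitted ⇒ πR²·S(1−A) = 4πR²·σT_eq⁴, so T_eq⁴ = S(1−A)/(4σ).
T_eq = [1.80×10⁶ × 0.28 / (4 × 5.67×10⁻⁸)]^(1/4) = (2.23×10¹²)^(1/4) = 1220 K.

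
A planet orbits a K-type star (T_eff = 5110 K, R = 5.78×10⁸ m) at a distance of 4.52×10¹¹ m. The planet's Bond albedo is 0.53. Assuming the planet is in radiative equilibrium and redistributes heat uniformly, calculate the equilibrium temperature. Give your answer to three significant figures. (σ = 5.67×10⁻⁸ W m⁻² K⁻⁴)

L = 4πR_⋆²σT_⋆⁴ = 4π(5.78×10⁸)² × 5.67×10⁻⁸ × (5110)⁴ = 1.62×10²⁶ W.
S = L/(4πd²) = 63.2 W m⁻².
Energy balance: absorbed = emitted ⇒ πR²·S(1−A) = 4πR²·σT_eq⁴, so T_eq⁴ = S(1−A)/(4σ).
T_eq = [63.2 × 0.47 / (4 × 5.67×10⁻⁸)]^(1/4) = (1.31×10⁸)^(1/4) = 107 K.

T_eq ≈ 107 K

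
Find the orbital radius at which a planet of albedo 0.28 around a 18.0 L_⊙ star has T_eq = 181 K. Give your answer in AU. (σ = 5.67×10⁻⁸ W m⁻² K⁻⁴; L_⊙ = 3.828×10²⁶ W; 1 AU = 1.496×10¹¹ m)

L = 18.0 × 3.828×10²⁶ = 6.89×10²⁷ W.
From T_eq⁴ = L(1−A)/(16πσd²): d = √[L(1−A)/(16πσT_eq⁴)].
d = √[6.89×10²⁷ × 0.72 / (16π × 5.67×10⁻⁸ × (181)⁴)] = 1.27×10¹² m = 8.51 AU.

d ≈ 8.51 AU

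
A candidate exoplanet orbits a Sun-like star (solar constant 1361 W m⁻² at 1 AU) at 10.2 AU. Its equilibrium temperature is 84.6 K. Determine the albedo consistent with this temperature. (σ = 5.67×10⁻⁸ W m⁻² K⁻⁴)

Flux at 10.2 AU: S = 1361/10.2² = 13.1 W m⁻².
From T_eq⁴ = S(1−A)/(4σ): 1−A = 4σT_eq⁴/S.
1−A = 4 × 5.67×10⁻⁸ × (84.6)⁴ / 13.1 = 0.888.

A ≈ 0.11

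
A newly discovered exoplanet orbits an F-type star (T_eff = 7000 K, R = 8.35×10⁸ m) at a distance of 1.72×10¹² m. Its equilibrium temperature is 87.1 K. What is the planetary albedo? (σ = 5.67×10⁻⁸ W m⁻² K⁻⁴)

L = 4πR_⋆²σT_⋆⁴ = 4π(8.35×10⁸)² × 5.67×10⁻⁸ × (7000)⁴ = 1.19×10²⁷ W.
S = L/(4πd²) = 32.1 W m⁻².
From T_eq⁴ = S(1−A)/(4σ): 1−A = 4σT_eq⁴/S.
1−A = 4 × 5.67×10⁻⁸ × (87.1)⁴ / 32.1 = 0.407.

A ≈ 0.59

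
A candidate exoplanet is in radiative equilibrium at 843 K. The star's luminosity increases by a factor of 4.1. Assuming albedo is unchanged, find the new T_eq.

T_eq ∝ L^(1/4) · d^(−1/2).
T′ = 843 × 4.1^(1/4) = 1200 K.

T_eq ≈ 1200 K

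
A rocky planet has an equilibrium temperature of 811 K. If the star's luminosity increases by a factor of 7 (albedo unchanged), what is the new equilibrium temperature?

T_eq ∝ L^(1/4) · d^(−1/2).
T′ = 811 × 7^(1/4) = 1320 K.

T_eq ≈ 1320 K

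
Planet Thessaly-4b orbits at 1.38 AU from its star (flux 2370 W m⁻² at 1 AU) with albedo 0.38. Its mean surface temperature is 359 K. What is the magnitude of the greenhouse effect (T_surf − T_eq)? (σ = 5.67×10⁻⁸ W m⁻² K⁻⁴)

ΔT ≈ 117.5 K

S = 2370/1.38² = 1244 W m⁻².
T_eq = [S(1−A)/(4σ)]^(1/4) = [1244×0.62/(4×5.67×10⁻⁸)]^(1/4) = 241.5 K.
ΔT = T_surf − T_eq = 359 − 241.5.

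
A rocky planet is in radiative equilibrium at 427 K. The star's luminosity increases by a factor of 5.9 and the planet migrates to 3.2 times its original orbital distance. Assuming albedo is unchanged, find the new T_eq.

T_eq ≈ 372 K

T_eq ∝ L^(1/4) · d^(−1/2).
T′ = 427 × 5.9^(1/4) / 3.2^(1/2) = 372 K.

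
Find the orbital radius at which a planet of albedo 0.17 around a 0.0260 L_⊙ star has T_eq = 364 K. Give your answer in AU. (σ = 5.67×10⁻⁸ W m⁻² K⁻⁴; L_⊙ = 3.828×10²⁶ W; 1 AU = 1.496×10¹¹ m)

d ≈ 0.0859 AU

L = 0.0260 × 3.828×10²⁶ = 9.95×10²⁴ W.
From T_eq⁴ = L(1−A)/(16πσd²): d = √[L(1−A)/(16πσT_eq⁴)].
d = √[9.95×10²⁴ × 0.83 / (16π × 5.67×10⁻⁸ × (364)⁴)] = 1.28×10¹⁰ m = 0.0859 AU.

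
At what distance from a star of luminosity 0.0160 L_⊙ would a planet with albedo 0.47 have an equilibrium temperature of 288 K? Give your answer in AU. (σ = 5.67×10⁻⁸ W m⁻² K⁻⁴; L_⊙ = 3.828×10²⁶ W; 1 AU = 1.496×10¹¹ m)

L = 0.0160 × 3.828×10²⁶ = 6.12×10²⁴ W.
From T_eq⁴ = L(1−A)/(16πσd²): d = √[L(1−A)/(16πσT_eq⁴)].
d = √[6.12×10²⁴ × 0.53 / (16π × 5.67×10⁻⁸ × (288)⁴)] = 1.29×10¹⁰ m = 0.0860 AU.

d ≈ 0.0860 AU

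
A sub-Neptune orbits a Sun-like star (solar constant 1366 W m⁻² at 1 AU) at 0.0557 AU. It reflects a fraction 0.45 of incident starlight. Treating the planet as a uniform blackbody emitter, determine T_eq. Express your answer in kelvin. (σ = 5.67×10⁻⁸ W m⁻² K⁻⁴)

T_eq ≈ 1020 K

Flux at 0.0557 AU: S = 1366/0.0557² = 4.40×10⁵ W m⁻².
Energy balance: absorbed = emitted ⇒ πR²·S(1−A) = 4πR²·σT_eq⁴, so T_eq⁴ = S(1−A)/(4σ).
T_eq = [4.40×10⁵ × 0.55 / (4 × 5.67×10⁻⁸)]^(1/4) = (1.07×10¹²)^(1/4) = 1020 K.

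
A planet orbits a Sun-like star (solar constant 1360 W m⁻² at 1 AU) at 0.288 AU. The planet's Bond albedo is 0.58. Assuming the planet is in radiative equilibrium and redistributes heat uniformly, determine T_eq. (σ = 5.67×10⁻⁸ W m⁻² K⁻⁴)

Flux at 0.288 AU: S = 1360/0.288² = 1.64×10⁴ W m⁻².
Energy balance: absorbed = emitted ⇒ πR²·S(1−A) = 4πR²·σT_eq⁴, so T_eq⁴ = S(1−A)/(4σ).
T_eq = [1.64×10⁴ × 0.42 / (4 × 5.67×10⁻⁸)]^(1/4) = (3.04×10¹⁰)^(1/4) = 417 K.

T_eq ≈ 417 K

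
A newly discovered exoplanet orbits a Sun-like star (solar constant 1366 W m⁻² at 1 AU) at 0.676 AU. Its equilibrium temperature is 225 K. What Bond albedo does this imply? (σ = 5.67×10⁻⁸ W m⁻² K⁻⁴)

A ≈ 0.81

Flux at 0.676 AU: S = 1366/0.676² = 2990 W m⁻².
From T_eq⁴ = S(1−A)/(4σ): 1−A = 4σT_eq⁴/S.
1−A = 4 × 5.67×10⁻⁸ × (225)⁴ / 2990 = 0.194.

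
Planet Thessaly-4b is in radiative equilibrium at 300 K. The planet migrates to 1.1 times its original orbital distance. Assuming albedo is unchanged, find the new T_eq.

T_eq ∝ L^(1/4) · d^(−1/2).
T′ = 300 / 1.1^(1/2) = 286 K.

T_eq ≈ 286 K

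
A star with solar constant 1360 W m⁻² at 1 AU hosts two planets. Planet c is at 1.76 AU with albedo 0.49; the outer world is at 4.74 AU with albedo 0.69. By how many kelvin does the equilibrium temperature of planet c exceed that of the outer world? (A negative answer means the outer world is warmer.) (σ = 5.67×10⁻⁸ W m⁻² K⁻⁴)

T_eq = [S₀(1−A)/(4σd²)]^(1/4), so T ∝ (1−A)^(1/4) / √d.
T₁ = [1360×0.51/(4×5.67×10⁻⁸×1.76²)]^(1/4) = 177.26 K.
T₂ = [1360×0.31/(4×5.67×10⁻⁸×4.74²)]^(1/4) = 95.37 K.

ΔT ≈ 81.9 K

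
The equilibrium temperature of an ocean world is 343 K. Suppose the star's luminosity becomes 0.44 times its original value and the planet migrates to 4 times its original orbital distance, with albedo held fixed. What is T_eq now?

T_eq ∝ L^(1/4) · d^(−1/2).
T′ = 343 × 0.44^(1/4) / 4^(1/2) = 140 K.

T_eq ≈ 140 K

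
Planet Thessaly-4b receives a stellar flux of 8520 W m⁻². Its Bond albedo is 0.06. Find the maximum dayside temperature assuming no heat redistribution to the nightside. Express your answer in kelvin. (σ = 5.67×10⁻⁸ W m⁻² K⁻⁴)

With no redistribution each surface element balances locally: S(1−A) = σT⁴.
T = [8520 × 0.94 / 5.67×10⁻⁸]^(1/4) = (1.41×10¹¹)^(1/4) = 613 K.

T_ss ≈ 613 K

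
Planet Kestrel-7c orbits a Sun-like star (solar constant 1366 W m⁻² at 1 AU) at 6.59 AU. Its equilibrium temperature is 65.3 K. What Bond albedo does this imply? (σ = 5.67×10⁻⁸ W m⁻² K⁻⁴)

A ≈ 0.87

Flux at 6.59 AU: S = 1366/6.59² = 31.5 W m⁻².
From T_eq⁴ = S(1−A)/(4σ): 1−A = 4σT_eq⁴/S.
1−A = 4 × 5.67×10⁻⁸ × (65.3)⁴ / 31.5 = 0.131.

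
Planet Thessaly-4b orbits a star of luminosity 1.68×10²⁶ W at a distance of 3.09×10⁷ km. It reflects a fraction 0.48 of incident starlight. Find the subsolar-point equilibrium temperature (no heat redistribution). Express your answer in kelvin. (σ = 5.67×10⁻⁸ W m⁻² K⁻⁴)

d = 3.09×10⁷ km = 3.09×10¹⁰ m.
Flux: S = L/(4πd²) = 1.68×10²⁶/(4π×(3.09×10¹⁰)²) = 1.40×10⁴ W m⁻².
At the subsolar point the surface absorbs S(1−A) and emits σT⁴ per unit area — no factor of 4, since only the local patch is in balance.
T = [1.40×10⁴ × 0.52 / 5.67×10⁻⁸]^(1/4) = (1.28×10¹¹)^(1/4) = 599 K.

T_ss ≈ 599 K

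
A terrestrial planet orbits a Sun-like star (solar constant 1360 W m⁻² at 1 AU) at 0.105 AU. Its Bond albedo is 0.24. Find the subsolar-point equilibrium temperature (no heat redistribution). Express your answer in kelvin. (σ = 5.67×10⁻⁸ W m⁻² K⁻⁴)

T_ss ≈ 1130 K

Flux at 0.105 AU: S = 1360/0.105² = 1.23×10⁵ W m⁻².
At the subsolar point the surface absorbs S(1−A) and emits σT⁴ per unit area — no factor of 4, since only the local patch is in balance.
T = [1.23×10⁵ × 0.76 / 5.67×10⁻⁸]^(1/4) = (1.65×10¹²)^(1/4) = 1130 K.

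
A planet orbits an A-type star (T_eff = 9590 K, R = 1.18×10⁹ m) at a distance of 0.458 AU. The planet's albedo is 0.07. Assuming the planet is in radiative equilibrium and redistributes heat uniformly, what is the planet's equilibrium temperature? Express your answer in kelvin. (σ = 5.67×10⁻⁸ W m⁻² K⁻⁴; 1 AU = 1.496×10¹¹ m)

d = 0.458 AU = 6.85×10¹⁰ m.
L = 4πR_⋆²σT_⋆⁴ = 4π(1.18×10⁹)² × 5.67×10⁻⁸ × (9590)⁴ = 8.39×10²⁷ W.
S = L/(4πd²) = 1.42×10⁵ W m⁻².
Energy balance: absorbed = emitted ⇒ πR²·S(1−A) = 4πR²·σT_eq⁴, so T_eq⁴ = S(1−A)/(4σ).
T_eq = [1.42×10⁵ × 0.93 / (4 × 5.67×10⁻⁸)]^(1/4) = (5.83×10¹¹)^(1/4) = 874 K.

T_eq ≈ 874 K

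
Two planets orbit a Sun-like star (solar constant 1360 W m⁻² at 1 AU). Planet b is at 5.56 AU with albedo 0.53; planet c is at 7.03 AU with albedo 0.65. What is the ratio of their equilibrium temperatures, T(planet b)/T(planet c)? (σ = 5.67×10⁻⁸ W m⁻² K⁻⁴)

T_eq = [S₀(1−A)/(4σd²)]^(1/4), so T ∝ (1−A)^(1/4) / √d.
T₁ = [1360×0.47/(4×5.67×10⁻⁸×5.56²)]^(1/4) = 97.71 K.
T₂ = [1360×0.35/(4×5.67×10⁻⁸×7.03²)]^(1/4) = 80.73 K.

T₁/T₂ ≈ 1.210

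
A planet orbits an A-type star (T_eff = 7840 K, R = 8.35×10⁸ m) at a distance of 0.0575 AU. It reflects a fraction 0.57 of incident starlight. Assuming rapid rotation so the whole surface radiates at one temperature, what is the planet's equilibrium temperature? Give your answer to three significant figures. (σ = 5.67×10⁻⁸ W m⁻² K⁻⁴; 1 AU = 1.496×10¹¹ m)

d = 0.0575 AU = 8.60×10⁹ m.
L = 4πR_⋆²σT_⋆⁴ = 4π(8.35×10⁸)² × 5.67×10⁻⁸ × (7840)⁴ = 1.88×10²⁷ W.
S = L/(4πd²) = 2.02×10⁶ W m⁻².
Energy balance: absorbed = emitted ⇒ πR²·S(1−A) = 4πR²·σT_eq⁴, so T_eq⁴ = S(1−A)/(4σ).
T_eq = [2.02×10⁶ × 0.43 / (4 × 5.67×10⁻⁸)]^(1/4) = (3.83×10¹²)^(1/4) = 1400 K.

T_eq ≈ 1400 K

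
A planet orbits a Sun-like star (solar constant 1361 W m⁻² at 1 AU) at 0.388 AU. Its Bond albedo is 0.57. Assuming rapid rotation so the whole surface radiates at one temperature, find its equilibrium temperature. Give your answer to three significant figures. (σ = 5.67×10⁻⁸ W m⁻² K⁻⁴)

Flux at 0.388 AU: S = 1361/0.388² = 9040 W m⁻².
Energy balance: absorbed = emitted ⇒ πR²·S(1−A) = 4πR²·σT_eq⁴, so T_eq⁴ = S(1−A)/(4σ).
T_eq = [9040 × 0.43 / (4 × 5.67×10⁻⁸)]^(1/4) = (1.71×10¹⁰)^(1/4) = 362 K.

T_eq ≈ 362 K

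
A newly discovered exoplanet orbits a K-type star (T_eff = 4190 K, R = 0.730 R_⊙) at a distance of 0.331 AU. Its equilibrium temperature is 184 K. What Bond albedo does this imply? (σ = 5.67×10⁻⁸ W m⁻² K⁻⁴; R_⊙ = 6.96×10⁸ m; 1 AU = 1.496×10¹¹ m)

R_⋆ = 0.730 × 6.96×10⁸ = 5.08×10⁸ m.
d = 0.331 AU = 4.95×10¹⁰ m.
L = 4πR_⋆²σT_⋆⁴ = 4π(5.08×10⁸)² × 5.67×10⁻⁸ × (4190)⁴ = 5.67×10²⁵ W.
S = L/(4πd²) = 1840 W m⁻².
From T_eq⁴ = S(1−A)/(4σ): 1−A = 4σT_eq⁴/S.
1−A = 4 × 5.67×10⁻⁸ × (184)⁴ / 1840 = 0.141.

A ≈ 0.86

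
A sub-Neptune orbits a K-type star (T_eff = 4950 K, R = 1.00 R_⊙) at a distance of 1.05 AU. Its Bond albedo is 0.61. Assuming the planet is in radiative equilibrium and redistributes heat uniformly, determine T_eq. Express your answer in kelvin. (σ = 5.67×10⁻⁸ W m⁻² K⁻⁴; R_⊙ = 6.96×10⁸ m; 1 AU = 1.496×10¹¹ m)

T_eq ≈ 184 K

R_⋆ = 1.00 × 6.96×10⁸ = 6.96×10⁸ m.
d = 1.05 AU = 1.57×10¹¹ m.
L = 4πR_⋆²σT_⋆⁴ = 4π(6.96×10⁸)² × 5.67×10⁻⁸ × (4950)⁴ = 2.07×10²⁶ W.
S = L/(4πd²) = 668 W m⁻².
Energy balance: absorbed = emitted ⇒ πR²·S(1−A) = 4πR²·σT_eq⁴, so T_eq⁴ = S(1−A)/(4σ).
T_eq = [668 × 0.39 / (4 × 5.67×10⁻⁸)]^(1/4) = (1.15×10⁹)^(1/4) = 184 K.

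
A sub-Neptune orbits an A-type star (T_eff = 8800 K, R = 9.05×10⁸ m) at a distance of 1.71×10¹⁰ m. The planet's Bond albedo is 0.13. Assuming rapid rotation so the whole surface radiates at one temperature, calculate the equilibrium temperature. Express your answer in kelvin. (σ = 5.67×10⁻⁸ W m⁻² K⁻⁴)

L = 4πR_⋆²σT_⋆⁴ = 4π(9.05×10⁸)² × 5.67×10⁻⁸ × (8800)⁴ = 3.50×10²⁷ W.
S = L/(4πd²) = 9.52×10⁵ W m⁻².
Energy balance: absorbed = emitted ⇒ πR²·S(1−A) = 4πR²·σT_eq⁴, so T_eq⁴ = S(1−A)/(4σ).
T_eq = [9.52×10⁵ × 0.87 / (4 × 5.67×10⁻⁸)]^(1/4) = (3.65×10¹²)^(1/4) = 1380 K.

T_eq ≈ 1380 K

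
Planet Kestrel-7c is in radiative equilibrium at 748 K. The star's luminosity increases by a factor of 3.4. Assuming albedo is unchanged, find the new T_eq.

T_eq ∝ L^(1/4) · d^(−1/2).
T′ = 748 × 3.4^(1/4) = 1020 K.

T_eq ≈ 1020 K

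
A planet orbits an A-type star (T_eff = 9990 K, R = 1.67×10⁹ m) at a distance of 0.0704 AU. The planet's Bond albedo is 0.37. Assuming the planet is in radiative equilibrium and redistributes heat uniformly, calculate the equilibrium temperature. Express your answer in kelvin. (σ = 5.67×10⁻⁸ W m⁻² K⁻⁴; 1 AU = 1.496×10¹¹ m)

T_eq ≈ 2510 K

d = 0.0704 AU = 1.05×10¹⁰ m.
L = 4πR_⋆²σT_⋆⁴ = 4π(1.67×10⁹)² × 5.67×10⁻⁸ × (9990)⁴ = 1.98×10²⁸ W.
S = L/(4πd²) = 1.42×10⁷ W m⁻².
Energy balance: absorbed = emitted ⇒ πR²·S(1−A) = 4πR²·σT_eq⁴, so T_eq⁴ = S(1−A)/(4σ).
T_eq = [1.42×10⁷ × 0.63 / (4 × 5.67×10⁻⁸)]^(1/4) = (3.94×10¹³)^(1/4) = 2510 K.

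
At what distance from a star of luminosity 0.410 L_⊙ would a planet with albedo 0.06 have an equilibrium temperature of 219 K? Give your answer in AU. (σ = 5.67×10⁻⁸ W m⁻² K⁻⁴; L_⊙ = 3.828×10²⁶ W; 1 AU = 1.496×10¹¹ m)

L = 0.410 × 3.828×10²⁶ = 1.57×10²⁶ W.
From T_eq⁴ = L(1−A)/(16πσd²): d = √[L(1−A)/(16πσT_eq⁴)].
d = √[1.57×10²⁶ × 0.94 / (16π × 5.67×10⁻⁸ × (219)⁴)] = 1.50×10¹¹ m = 1.00 AU.

d ≈ 1.00 AU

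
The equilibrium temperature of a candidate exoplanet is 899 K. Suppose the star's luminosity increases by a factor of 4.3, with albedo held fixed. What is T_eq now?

T_eq ≈ 1290 K

T_eq ∝ L^(1/4) · d^(−1/2).
T′ = 899 × 4.3^(1/4) = 1290 K.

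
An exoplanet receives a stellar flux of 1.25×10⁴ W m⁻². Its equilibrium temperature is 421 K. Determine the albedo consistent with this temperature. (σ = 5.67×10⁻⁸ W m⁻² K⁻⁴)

From T_eq⁴ = S(1−A)/(4σ): 1−A = 4σT_eq⁴/S.
1−A = 4 × 5.67×10⁻⁸ × (421)⁴ / 1.25×10⁴ = 0.570.

A ≈ 0.43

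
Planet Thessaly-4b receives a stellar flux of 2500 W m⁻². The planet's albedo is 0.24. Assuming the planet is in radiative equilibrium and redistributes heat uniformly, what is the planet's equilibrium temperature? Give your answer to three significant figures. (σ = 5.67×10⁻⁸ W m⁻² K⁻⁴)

T_eq ≈ 303 K

Energy balance: absorbed = emitted ⇒ πR²·S(1−A) = 4πR²·σT_eq⁴, so T_eq⁴ = S(1−A)/(4σ).
T_eq = [2500 × 0.76 / (4 × 5.67×10⁻⁸)]^(1/4) = (8.38×10⁹)^(1/4) = 303 K.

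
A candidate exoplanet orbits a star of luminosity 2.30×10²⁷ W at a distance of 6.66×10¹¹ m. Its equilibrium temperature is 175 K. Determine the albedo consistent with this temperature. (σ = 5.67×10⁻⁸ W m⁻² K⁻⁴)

Flux: S = L/(4πd²) = 2.30×10²⁷/(4π×(6.66×10¹¹)²) = 413 W m⁻².
From T_eq⁴ = S(1−A)/(4σ): 1−A = 4σT_eq⁴/S.
1−A = 4 × 5.67×10⁻⁸ × (175)⁴ / 413 = 0.515.

A ≈ 0.48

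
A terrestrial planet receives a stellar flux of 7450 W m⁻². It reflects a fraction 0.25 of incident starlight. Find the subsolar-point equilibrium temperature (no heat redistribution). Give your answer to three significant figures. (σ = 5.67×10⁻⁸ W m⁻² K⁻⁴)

T_ss ≈ 560 K

At the subsolar point the surface absorbs S(1−A) and emits σT⁴ per unit area — no factor of 4, since only the local patch is in balance.
T = [7450 × 0.75 / 5.67×10⁻⁸]^(1/4) = (9.85×10¹⁰)^(1/4) = 560 K.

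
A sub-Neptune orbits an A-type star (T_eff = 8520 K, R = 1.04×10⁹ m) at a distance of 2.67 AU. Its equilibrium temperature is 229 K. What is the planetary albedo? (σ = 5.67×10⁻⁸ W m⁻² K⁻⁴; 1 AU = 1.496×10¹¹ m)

A ≈ 0.69

d = 2.67 AU = 3.99×10¹¹ m.
L = 4πR_⋆²σT_⋆⁴ = 4π(1.04×10⁹)² × 5.67×10⁻⁸ × (8520)⁴ = 4.06×10²⁷ W.
S = L/(4πd²) = 2030 W m⁻².
From T_eq⁴ = S(1−A)/(4σ): 1−A = 4σT_eq⁴/S.
1−A = 4 × 5.67×10⁻⁸ × (229)⁴ / 2030 = 0.308.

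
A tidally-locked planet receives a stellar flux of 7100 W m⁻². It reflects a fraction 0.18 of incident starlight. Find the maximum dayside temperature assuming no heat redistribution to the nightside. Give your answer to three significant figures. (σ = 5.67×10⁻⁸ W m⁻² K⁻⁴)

T_ss ≈ 566 K

With no redistribution each surface element balances locally: S(1−A) = σT⁴.
T = [7100 × 0.82 / 5.67×10⁻⁸]^(1/4) = (1.03×10¹¹)^(1/4) = 566 K.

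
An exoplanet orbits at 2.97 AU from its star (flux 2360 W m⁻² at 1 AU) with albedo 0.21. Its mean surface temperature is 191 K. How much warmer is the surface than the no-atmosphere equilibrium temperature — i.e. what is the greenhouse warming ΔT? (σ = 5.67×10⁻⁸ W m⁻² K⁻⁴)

ΔT ≈ 16.3 K

S = 2360/2.97² = 267.5 W m⁻².
T_eq = [S(1−A)/(4σ)]^(1/4) = [267.5×0.79/(4×5.67×10⁻⁸)]^(1/4) = 174.7 K.
ΔT = T_surf − T_eq = 191 − 174.7.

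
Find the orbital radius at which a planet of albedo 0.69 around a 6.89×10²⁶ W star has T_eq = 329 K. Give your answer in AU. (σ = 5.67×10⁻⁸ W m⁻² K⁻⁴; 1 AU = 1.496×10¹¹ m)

d ≈ 0.535 AU

From T_eq⁴ = L(1−A)/(16πσd²): d = √[L(1−A)/(16πσT_eq⁴)].
d = √[6.89×10²⁶ × 0.31 / (16π × 5.67×10⁻⁸ × (329)⁴)] = 8.00×10¹⁰ m = 0.535 AU.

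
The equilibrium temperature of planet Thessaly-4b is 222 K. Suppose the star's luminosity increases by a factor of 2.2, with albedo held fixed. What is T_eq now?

T_eq ≈ 270 K

T_eq ∝ L^(1/4) · d^(−1/2).
T′ = 222 × 2.2^(1/4) = 270 K.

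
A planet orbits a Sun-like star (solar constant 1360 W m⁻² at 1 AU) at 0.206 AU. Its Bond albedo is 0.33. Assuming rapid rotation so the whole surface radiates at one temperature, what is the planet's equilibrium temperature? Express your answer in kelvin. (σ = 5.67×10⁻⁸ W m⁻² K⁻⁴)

Flux at 0.206 AU: S = 1360/0.206² = 3.20×10⁴ W m⁻².
Energy balance: absorbed = emitted ⇒ πR²·S(1−A) = 4πR²·σT_eq⁴, so T_eq⁴ = S(1−A)/(4σ).
T_eq = [3.20×10⁴ × 0.67 / (4 × 5.67×10⁻⁸)]^(1/4) = (9.47×10¹⁰)^(1/4) = 555 K.

T_eq ≈ 555 K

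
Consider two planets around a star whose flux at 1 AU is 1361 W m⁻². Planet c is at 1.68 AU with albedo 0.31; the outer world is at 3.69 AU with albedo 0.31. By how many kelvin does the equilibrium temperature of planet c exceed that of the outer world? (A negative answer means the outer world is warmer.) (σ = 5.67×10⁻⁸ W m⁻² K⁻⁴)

ΔT ≈ 63.7 K

T_eq = [S₀(1−A)/(4σd²)]^(1/4), so T ∝ (1−A)^(1/4) / √d.
T₁ = [1361×0.69/(4×5.67×10⁻⁸×1.68²)]^(1/4) = 195.71 K.
T₂ = [1361×0.69/(4×5.67×10⁻⁸×3.69²)]^(1/4) = 132.05 K.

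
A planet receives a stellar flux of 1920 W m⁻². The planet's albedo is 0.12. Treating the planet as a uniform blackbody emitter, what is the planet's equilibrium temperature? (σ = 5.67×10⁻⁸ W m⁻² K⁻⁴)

T_eq ≈ 294 K

Energy balance: absorbed = emitted ⇒ πR²·S(1−A) = 4πR²·σT_eq⁴, so T_eq⁴ = S(1−A)/(4σ).
T_eq = [1920 × 0.88 / (4 × 5.67×10⁻⁸)]^(1/4) = (7.45×10⁹)^(1/4) = 294 K.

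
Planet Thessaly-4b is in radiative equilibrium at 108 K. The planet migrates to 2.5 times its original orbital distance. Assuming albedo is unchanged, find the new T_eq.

T_eq ∝ L^(1/4) · d^(−1/2).
T′ = 108 / 2.5^(1/2) = 68.3 K.

T_eq ≈ 68.3 K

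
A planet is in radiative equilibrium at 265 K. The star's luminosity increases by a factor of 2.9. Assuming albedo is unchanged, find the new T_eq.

T_eq ≈ 346 K

T_eq ∝ L^(1/4) · d^(−1/2).
T′ = 265 × 2.9^(1/4) = 346 K.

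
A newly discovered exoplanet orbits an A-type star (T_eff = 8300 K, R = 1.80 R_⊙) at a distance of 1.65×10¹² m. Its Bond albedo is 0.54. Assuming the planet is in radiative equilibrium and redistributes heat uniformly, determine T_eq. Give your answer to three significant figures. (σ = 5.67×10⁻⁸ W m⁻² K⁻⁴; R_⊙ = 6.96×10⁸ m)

T_eq ≈ 133 K

R_⋆ = 1.80 × 6.96×10⁸ = 1.25×10⁹ m.
L = 4πR_⋆²σT_⋆⁴ = 4π(1.25×10⁹)² × 5.67×10⁻⁸ × (8300)⁴ = 5.31×10²⁷ W.
S = L/(4πd²) = 155 W m⁻².
Energy balance: absorbed = emitted ⇒ πR²·S(1−A) = 4πR²·σT_eq⁴, so T_eq⁴ = S(1−A)/(4σ).
T_eq = [155 × 0.46 / (4 × 5.67×10⁻⁸)]^(1/4) = (3.15×10⁸)^(1/4) = 133 K.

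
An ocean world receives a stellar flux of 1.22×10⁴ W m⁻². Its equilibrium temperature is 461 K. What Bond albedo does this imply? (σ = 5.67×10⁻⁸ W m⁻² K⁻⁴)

From T_eq⁴ = S(1−A)/(4σ): 1−A = 4σT_eq⁴/S.
1−A = 4 × 5.67×10⁻⁸ × (461)⁴ / 1.22×10⁴ = 0.840.

A ≈ 0.16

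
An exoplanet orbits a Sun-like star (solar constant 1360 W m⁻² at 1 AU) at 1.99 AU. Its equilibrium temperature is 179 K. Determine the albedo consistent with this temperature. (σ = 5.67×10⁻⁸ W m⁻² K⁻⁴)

Flux at 1.99 AU: S = 1360/1.99² = 343 W m⁻².
From T_eq⁴ = S(1−A)/(4σ): 1−A = 4σT_eq⁴/S.
1−A = 4 × 5.67×10⁻⁸ × (179)⁴ / 343 = 0.678.

A ≈ 0.32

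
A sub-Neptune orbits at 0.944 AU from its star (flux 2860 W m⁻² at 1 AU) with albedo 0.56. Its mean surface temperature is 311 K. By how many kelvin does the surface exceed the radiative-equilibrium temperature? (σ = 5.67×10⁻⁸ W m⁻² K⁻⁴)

S = 2860/0.944² = 3209 W m⁻².
T_eq = [S(1−A)/(4σ)]^(1/4) = [3209×0.44/(4×5.67×10⁻⁸)]^(1/4) = 280.9 K.
ΔT = T_surf − T_eq = 311 − 280.9.

ΔT ≈ 30.1 K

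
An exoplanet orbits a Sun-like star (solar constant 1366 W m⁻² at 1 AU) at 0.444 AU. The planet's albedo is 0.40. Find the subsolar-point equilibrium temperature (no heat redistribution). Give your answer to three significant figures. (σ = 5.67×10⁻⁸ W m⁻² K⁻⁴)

Flux at 0.444 AU: S = 1366/0.444² = 6930 W m⁻².
At the subsolar point the surface absorbs S(1−A) and emits σT⁴ per unit area — no factor of 4, since only the local patch is in balance.
T = [6930 × 0.60 / 5.67×10⁻⁸]^(1/4) = (7.33×10¹⁰)^(1/4) = 520 K.

T_ss ≈ 520 K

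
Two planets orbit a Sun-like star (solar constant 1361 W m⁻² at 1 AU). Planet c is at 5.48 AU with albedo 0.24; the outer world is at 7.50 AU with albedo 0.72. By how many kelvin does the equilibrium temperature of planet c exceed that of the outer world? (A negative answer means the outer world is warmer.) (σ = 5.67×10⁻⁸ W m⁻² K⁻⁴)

T_eq = [S₀(1−A)/(4σd²)]^(1/4), so T ∝ (1−A)^(1/4) / √d.
T₁ = [1361×0.76/(4×5.67×10⁻⁸×5.48²)]^(1/4) = 111.01 K.
T₂ = [1361×0.28/(4×5.67×10⁻⁸×7.50²)]^(1/4) = 73.93 K.

ΔT ≈ 37.1 K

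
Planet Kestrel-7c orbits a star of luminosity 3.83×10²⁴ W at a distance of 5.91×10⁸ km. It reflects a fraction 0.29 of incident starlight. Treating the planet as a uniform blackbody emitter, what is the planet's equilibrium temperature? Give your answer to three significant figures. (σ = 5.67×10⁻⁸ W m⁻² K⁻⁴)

d = 5.91×10⁸ km = 5.91×10¹¹ m.
Flux: S = L/(4πd²) = 3.83×10²⁴/(4π×(5.91×10¹¹)²) = 0.873 W m⁻².
Energy balance: absorbed = emitted ⇒ πR²·S(1−A) = 4πR²·σT_eq⁴, so T_eq⁴ = S(1−A)/(4σ).
T_eq = [0.873 × 0.71 / (4 × 5.67×10⁻⁸)]^(1/4) = (2.73×10⁶)^(1/4) = 40.7 K.

T_eq ≈ 40.7 K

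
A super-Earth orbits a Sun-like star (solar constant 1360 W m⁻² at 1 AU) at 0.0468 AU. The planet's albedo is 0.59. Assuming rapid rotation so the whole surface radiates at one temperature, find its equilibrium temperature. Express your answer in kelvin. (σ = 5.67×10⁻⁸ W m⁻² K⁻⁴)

Flux at 0.0468 AU: S = 1360/0.0468² = 6.21×10⁵ W m⁻².
Energy balance: absorbed = emitted ⇒ πR²·S(1−A) = 4πR²·σT_eq⁴, so T_eq⁴ = S(1−A)/(4σ).
T_eq = [6.21×10⁵ × 0.41 / (4 × 5.67×10⁻⁸)]^(1/4) = (1.12×10¹²)^(1/4) = 1030 K.

T_eq ≈ 1030 K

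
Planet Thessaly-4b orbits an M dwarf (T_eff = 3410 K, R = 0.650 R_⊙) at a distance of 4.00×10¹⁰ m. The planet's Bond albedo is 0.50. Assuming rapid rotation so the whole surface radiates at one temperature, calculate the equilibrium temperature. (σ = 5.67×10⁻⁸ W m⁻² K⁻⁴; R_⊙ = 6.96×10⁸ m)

R_⋆ = 0.650 × 6.96×10⁸ = 4.52×10⁸ m.
L = 4πR_⋆²σT_⋆⁴ = 4π(4.52×10⁸)² × 5.67×10⁻⁸ × (3410)⁴ = 1.97×10²⁵ W.
S = L/(4πd²) = 981 W m⁻².
Energy balance: absorbed = emitted ⇒ πR²·S(1−A) = 4πR²·σT_eq⁴, so T_eq⁴ = S(1−A)/(4σ).
T_eq = [981 × 0.50 / (4 × 5.67×10⁻⁸)]^(1/4) = (2.16×10⁹)^(1/4) = 216 K.

T_eq ≈ 216 K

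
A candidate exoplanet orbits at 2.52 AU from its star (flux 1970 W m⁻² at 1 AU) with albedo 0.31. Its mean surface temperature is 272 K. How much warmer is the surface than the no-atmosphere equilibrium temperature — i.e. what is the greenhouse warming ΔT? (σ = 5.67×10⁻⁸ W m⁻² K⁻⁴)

S = 1970/2.52² = 310.2 W m⁻².
T_eq = [S(1−A)/(4σ)]^(1/4) = [310.2×0.69/(4×5.67×10⁻⁸)]^(1/4) = 175.3 K.
ΔT = T_surf − T_eq = 272 − 175.3.

ΔT ≈ 96.7 K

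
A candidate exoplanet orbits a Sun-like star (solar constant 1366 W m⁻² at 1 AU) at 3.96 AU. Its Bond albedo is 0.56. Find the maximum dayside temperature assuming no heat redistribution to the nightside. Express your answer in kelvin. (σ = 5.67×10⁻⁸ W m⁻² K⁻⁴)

T_ss ≈ 161 K

Flux at 3.96 AU: S = 1366/3.96² = 87.1 W m⁻².
With no redistribution each surface element balances locally: S(1−A) = σT⁴.
T = [87.1 × 0.44 / 5.67×10⁻⁸]^(1/4) = (6.76×10⁸)^(1/4) = 161 K.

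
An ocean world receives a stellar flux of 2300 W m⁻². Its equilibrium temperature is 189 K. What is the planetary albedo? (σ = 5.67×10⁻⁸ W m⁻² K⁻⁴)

A ≈ 0.87

From T_eq⁴ = S(1−A)/(4σ): 1−A = 4σT_eq⁴/S.
1−A = 4 × 5.67×10⁻⁸ × (189)⁴ / 2300 = 0.126.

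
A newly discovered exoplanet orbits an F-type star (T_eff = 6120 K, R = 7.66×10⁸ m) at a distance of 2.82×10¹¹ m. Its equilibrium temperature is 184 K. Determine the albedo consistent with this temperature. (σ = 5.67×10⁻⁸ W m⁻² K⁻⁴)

L = 4πR_⋆²σT_⋆⁴ = 4π(7.66×10⁸)² × 5.67×10⁻⁸ × (6120)⁴ = 5.86×10²⁶ W.
S = L/(4πd²) = 587 W m⁻².
From T_eq⁴ = S(1−A)/(4σ): 1−A = 4σT_eq⁴/S.
1−A = 4 × 5.67×10⁻⁸ × (184)⁴ / 587 = 0.443.

A ≈ 0.56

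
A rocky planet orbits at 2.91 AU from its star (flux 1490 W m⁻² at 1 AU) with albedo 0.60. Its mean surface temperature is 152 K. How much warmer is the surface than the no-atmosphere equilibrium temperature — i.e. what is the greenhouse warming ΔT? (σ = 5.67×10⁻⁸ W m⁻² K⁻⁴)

S = 1490/2.91² = 176.0 W m⁻².
T_eq = [S(1−A)/(4σ)]^(1/4) = [176.0×0.40/(4×5.67×10⁻⁸)]^(1/4) = 132.7 K.
ΔT = T_surf − T_eq = 152 − 132.7.

ΔT ≈ 19.3 K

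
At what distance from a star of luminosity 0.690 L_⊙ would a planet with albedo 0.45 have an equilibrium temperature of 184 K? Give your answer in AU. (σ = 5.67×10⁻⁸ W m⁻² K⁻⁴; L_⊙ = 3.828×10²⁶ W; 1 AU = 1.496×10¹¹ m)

L = 0.690 × 3.828×10²⁶ = 2.64×10²⁶ W.
From T_eq⁴ = L(1−A)/(16πσd²): d = √[L(1−A)/(16πσT_eq⁴)].
d = √[2.64×10²⁶ × 0.55 / (16π × 5.67×10⁻⁸ × (184)⁴)] = 2.11×10¹¹ m = 1.41 AU.

d ≈ 1.41 AU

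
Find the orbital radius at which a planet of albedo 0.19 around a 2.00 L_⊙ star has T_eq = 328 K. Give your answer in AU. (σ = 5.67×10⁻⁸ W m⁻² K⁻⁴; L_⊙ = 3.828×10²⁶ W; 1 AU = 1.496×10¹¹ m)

L = 2.00 × 3.828×10²⁶ = 7.66×10²⁶ W.
From T_eq⁴ = L(1−A)/(16πσd²): d = √[L(1−A)/(16πσT_eq⁴)].
d = √[7.66×10²⁶ × 0.81 / (16π × 5.67×10⁻⁸ × (328)⁴)] = 1.37×10¹¹ m = 0.917 AU.

d ≈ 0.917 AU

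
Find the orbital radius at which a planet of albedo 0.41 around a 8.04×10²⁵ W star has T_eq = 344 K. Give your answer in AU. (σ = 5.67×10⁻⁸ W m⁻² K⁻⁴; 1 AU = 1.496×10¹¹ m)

From T_eq⁴ = L(1−A)/(16πσd²): d = √[L(1−A)/(16πσT_eq⁴)].
d = √[8.04×10²⁵ × 0.59 / (16π × 5.67×10⁻⁸ × (344)⁴)] = 3.45×10¹⁰ m = 0.230 AU.

d ≈ 0.230 AU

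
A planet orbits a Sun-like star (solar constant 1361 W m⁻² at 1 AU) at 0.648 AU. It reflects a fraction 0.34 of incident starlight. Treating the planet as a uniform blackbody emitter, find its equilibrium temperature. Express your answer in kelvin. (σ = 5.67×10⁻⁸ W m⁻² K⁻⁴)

T_eq ≈ 312 K

Flux at 0.648 AU: S = 1361/0.648² = 3240 W m⁻².
Energy balance: absorbed = emitted ⇒ πR²·S(1−A) = 4πR²·σT_eq⁴, so T_eq⁴ = S(1−A)/(4σ).
T_eq = [3240 × 0.66 / (4 × 5.67×10⁻⁸)]^(1/4) = (9.43×10⁹)^(1/4) = 312 K.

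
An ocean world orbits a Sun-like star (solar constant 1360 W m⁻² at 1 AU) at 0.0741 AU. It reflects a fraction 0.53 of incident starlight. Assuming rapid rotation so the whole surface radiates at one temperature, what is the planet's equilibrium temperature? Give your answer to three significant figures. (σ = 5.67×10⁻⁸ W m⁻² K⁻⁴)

Flux at 0.0741 AU: S = 1360/0.0741² = 2.48×10⁵ W m⁻².
Energy balance: absorbed = emitted ⇒ πR²·S(1−A) = 4πR²·σT_eq⁴, so T_eq⁴ = S(1−A)/(4σ).
T_eq = [2.48×10⁵ × 0.47 / (4 × 5.67×10⁻⁸)]^(1/4) = (5.13×10¹¹)^(1/4) = 846 K.

T_eq ≈ 846 K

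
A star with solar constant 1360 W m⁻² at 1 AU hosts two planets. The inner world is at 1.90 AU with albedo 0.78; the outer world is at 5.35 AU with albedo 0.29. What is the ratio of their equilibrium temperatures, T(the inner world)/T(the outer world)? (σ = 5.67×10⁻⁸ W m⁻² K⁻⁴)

T₁/T₂ ≈ 1.252

T_eq = [S₀(1−A)/(4σd²)]^(1/4), so T ∝ (1−A)^(1/4) / √d.
T₁ = [1360×0.22/(4×5.67×10⁻⁸×1.90²)]^(1/4) = 138.26 K.
T₂ = [1360×0.71/(4×5.67×10⁻⁸×5.35²)]^(1/4) = 110.44 K.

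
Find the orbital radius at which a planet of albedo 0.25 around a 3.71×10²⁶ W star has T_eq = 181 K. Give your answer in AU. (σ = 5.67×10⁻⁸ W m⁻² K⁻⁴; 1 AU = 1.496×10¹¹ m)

From T_eq⁴ = L(1−A)/(16πσd²): d = √[L(1−A)/(16πσT_eq⁴)].
d = √[3.71×10²⁶ × 0.75 / (16π × 5.67×10⁻⁸ × (181)⁴)] = 3.02×10¹¹ m = 2.02 AU.

d ≈ 2.02 AU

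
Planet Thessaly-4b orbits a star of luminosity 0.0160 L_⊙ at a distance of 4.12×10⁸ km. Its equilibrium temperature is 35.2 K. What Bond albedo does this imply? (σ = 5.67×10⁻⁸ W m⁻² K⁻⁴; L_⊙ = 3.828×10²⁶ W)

d = 4.12×10⁸ km = 4.12×10¹¹ m.
L = 0.0160 × 3.828×10²⁶ = 6.12×10²⁴ W.
Flux: S = L/(4πd²) = 6.12×10²⁴/(4π×(4.12×10¹¹)²) = 2.87 W m⁻².
From T_eq⁴ = S(1−A)/(4σ): 1−A = 4σT_eq⁴/S.
1−A = 4 × 5.67×10⁻⁸ × (35.2)⁴ / 2.87 = 0.121.

A ≈ 0.88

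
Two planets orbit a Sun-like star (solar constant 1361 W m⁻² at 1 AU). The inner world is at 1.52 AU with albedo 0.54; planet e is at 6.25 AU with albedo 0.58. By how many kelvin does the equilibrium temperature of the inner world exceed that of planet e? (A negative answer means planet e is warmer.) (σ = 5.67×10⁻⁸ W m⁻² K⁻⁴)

T_eq = [S₀(1−A)/(4σd²)]^(1/4), so T ∝ (1−A)^(1/4) / √d.
T₁ = [1361×0.46/(4×5.67×10⁻⁸×1.52²)]^(1/4) = 185.92 K.
T₂ = [1361×0.42/(4×5.67×10⁻⁸×6.25²)]^(1/4) = 89.62 K.

ΔT ≈ 96.3 K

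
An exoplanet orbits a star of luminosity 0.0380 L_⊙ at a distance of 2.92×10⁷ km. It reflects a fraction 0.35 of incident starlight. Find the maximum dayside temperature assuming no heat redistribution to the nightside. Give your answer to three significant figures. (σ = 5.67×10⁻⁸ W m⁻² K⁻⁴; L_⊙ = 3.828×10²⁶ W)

d = 2.92×10⁷ km = 2.92×10¹⁰ m.
L = 0.0380 × 3.828×10²⁶ = 1.45×10²⁵ W.
Flux: S = L/(4πd²) = 1.45×10²⁵/(4π×(2.92×10¹⁰)²) = 1360 W m⁻².
With no redistribution each surface element balances locally: S(1−A) = σT⁴.
T = [1360 × 0.65 / 5.67×10⁻⁸]^(1/4) = (1.56×10¹⁰)^(1/4) = 353 K.

T_ss ≈ 353 K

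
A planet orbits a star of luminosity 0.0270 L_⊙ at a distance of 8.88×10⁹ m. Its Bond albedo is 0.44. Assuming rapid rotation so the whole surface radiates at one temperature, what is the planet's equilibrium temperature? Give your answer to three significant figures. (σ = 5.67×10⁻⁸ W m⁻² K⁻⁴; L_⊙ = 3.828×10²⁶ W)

T_eq ≈ 401 K

L = 0.0270 × 3.828×10²⁶ = 1.03×10²⁵ W.
Flux: S = L/(4πd²) = 1.03×10²⁵/(4π×(8.88×10⁹)²) = 1.04×10⁴ W m⁻².
Energy balance: absorbed = emitted ⇒ πR²·S(1−A) = 4πR²·σT_eq⁴, so T_eq⁴ = S(1−A)/(4σ).
T_eq = [1.04×10⁴ × 0.56 / (4 × 5.67×10⁻⁸)]^(1/4) = (2.58×10¹⁰)^(1/4) = 401 K.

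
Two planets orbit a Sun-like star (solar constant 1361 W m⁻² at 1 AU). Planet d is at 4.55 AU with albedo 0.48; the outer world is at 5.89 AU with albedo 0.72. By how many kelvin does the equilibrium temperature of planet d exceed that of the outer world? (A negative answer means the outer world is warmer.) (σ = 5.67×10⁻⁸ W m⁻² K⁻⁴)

T_eq = [S₀(1−A)/(4σd²)]^(1/4), so T ∝ (1−A)^(1/4) / √d.
T₁ = [1361×0.52/(4×5.67×10⁻⁸×4.55²)]^(1/4) = 110.80 K.
T₂ = [1361×0.28/(4×5.67×10⁻⁸×5.89²)]^(1/4) = 83.42 K.

ΔT ≈ 27.4 K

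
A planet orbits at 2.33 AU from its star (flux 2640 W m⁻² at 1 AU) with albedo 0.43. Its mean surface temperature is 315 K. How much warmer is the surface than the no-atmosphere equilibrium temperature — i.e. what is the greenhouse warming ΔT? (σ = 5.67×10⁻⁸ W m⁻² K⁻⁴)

ΔT ≈ 128.0 K

S = 2640/2.33² = 486.3 W m⁻².
T_eq = [S(1−A)/(4σ)]^(1/4) = [486.3×0.57/(4×5.67×10⁻⁸)]^(1/4) = 187.0 K.
ΔT = T_surf − T_eq = 315 − 187.0.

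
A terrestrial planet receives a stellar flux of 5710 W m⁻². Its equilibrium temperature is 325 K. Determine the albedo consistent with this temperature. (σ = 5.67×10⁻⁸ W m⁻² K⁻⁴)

A ≈ 0.56

From T_eq⁴ = S(1−A)/(4σ): 1−A = 4σT_eq⁴/S.
1−A = 4 × 5.67×10⁻⁸ × (325)⁴ / 5710 = 0.443.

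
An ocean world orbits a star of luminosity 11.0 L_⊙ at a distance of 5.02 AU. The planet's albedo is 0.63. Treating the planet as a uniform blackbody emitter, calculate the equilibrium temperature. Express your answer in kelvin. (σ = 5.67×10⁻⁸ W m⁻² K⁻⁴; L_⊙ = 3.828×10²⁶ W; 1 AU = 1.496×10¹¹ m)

T_eq ≈ 176 K

d = 5.02 AU = 7.51×10¹¹ m.
L = 11.0 × 3.828×10²⁶ = 4.21×10²⁷ W.
Flux: S = L/(4πd²) = 4.21×10²⁷/(4π×(7.51×10¹¹)²) = 594 W m⁻².
Energy balance: absorbed = emitted ⇒ πR²·S(1−A) = 4πR²·σT_eq⁴, so T_eq⁴ = S(1−A)/(4σ).
T_eq = [594 × 0.37 / (4 × 5.67×10⁻⁸)]^(1/4) = (9.69×10⁸)^(1/4) = 176 K.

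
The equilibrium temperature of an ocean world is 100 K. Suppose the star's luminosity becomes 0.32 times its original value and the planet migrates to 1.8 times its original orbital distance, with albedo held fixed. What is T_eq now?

T_eq ∝ L^(1/4) · d^(−1/2).
T′ = 100 × 0.32^(1/4) / 1.8^(1/2) = 56.1 K.

T_eq ≈ 56.1 K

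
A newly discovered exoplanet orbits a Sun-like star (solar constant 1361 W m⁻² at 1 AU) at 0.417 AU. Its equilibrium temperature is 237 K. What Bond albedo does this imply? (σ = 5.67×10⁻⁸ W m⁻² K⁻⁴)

Flux at 0.417 AU: S = 1361/0.417² = 7830 W m⁻².
From T_eq⁴ = S(1−A)/(4σ): 1−A = 4σT_eq⁴/S.
1−A = 4 × 5.67×10⁻⁸ × (237)⁴ / 7830 = 0.091.

A ≈ 0.91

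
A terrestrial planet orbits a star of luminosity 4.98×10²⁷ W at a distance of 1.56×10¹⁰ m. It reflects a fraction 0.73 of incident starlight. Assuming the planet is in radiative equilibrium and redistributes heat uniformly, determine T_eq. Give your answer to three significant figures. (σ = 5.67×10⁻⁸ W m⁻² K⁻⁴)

Flux: S = L/(4πd²) = 4.98×10²⁷/(4π×(1.56×10¹⁰)²) = 1.63×10⁶ W m⁻².
Energy balance: absorbed = emitted ⇒ πR²·S(1−A) = 4πR²·σT_eq⁴, so T_eq⁴ = S(1−A)/(4σ).
T_eq = [1.63×10⁶ × 0.27 / (4 × 5.67×10⁻⁸)]^(1/4) = (1.94×10¹²)^(1/4) = 1180 K.

T_eq ≈ 1180 K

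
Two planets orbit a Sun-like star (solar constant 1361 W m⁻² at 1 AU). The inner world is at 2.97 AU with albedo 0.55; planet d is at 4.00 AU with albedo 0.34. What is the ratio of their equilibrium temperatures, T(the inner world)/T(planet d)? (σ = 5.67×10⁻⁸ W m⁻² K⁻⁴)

T₁/T₂ ≈ 1.055

T_eq = [S₀(1−A)/(4σd²)]^(1/4), so T ∝ (1−A)^(1/4) / √d.
T₁ = [1361×0.45/(4×5.67×10⁻⁸×2.97²)]^(1/4) = 132.28 K.
T₂ = [1361×0.66/(4×5.67×10⁻⁸×4.00²)]^(1/4) = 125.43 K.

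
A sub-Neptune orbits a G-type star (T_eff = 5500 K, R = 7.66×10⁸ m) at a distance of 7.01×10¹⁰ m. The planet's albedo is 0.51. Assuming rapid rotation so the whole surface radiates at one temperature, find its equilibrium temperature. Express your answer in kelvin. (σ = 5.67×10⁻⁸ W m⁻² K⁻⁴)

L = 4πR_⋆²σT_⋆⁴ = 4π(7.66×10⁸)² × 5.67×10⁻⁸ × (5500)⁴ = 3.83×10²⁶ W.
S = L/(4πd²) = 6200 W m⁻².
Energy balance: absorbed = emitted ⇒ πR²·S(1−A) = 4πR²·σT_eq⁴, so T_eq⁴ = S(1−A)/(4σ).
T_eq = [6200 × 0.49 / (4 × 5.67×10⁻⁸)]^(1/4) = (1.34×10¹⁰)^(1/4) = 340 K.

T_eq ≈ 340 K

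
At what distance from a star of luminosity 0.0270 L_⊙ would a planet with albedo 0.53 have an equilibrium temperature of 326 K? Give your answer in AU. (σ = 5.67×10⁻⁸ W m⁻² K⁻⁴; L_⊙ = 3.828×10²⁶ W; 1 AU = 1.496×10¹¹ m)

L = 0.0270 × 3.828×10²⁶ = 1.03×10²⁵ W.
From T_eq⁴ = L(1−A)/(16πσd²): d = √[L(1−A)/(16πσT_eq⁴)].
d = √[1.03×10²⁵ × 0.47 / (16π × 5.67×10⁻⁸ × (326)⁴)] = 1.23×10¹⁰ m = 0.0821 AU.

d ≈ 0.0821 AU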